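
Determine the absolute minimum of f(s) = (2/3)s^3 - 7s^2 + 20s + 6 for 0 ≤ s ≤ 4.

Differentiating, f'(s) = 2s^2 - 14s + 20; whose only zero in [0, 4] is s = 2.
Compare values at every candidate in [0, 4]: f(0) = 6, f(2) = 70/3, f(4) = 50/3.
The minimum over the interval is 6, attained at s = 0.

6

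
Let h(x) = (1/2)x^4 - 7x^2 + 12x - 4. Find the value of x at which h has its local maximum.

1

Critical points: h'(x) = 2x^3 - 14x + 12 vanishes at x = -3, 1, 2.
h''(x) = 6x^2 - 14. h''(-3) = 40 > 0 ⇒ local minimum; h''(1) = -8 < 0 ⇒ local maximum; h''(2) = 10 > 0 ⇒ local minimum.
So the local maximum value is h(1) = 3/2.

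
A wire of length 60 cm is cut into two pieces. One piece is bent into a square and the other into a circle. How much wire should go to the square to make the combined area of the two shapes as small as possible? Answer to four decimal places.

33.6059

Let x be the length used for the square. Square side x/4; circle radius (60−x)/(2π).
A(x) = (x/4)² + π·((60−x)/(2π))² = x²/16 + (60−x)²/(4π) for 0 ≤ x ≤ 60. A'(x) = x/8 − (60−x)/(2π) = 0 gives x = 4·60/(π+4) ≈ 33.6059.
A'' = 1/8 + 1/(2π) > 0, so this gives the minimum combined area; x ≈ 33.6059 cm to the square.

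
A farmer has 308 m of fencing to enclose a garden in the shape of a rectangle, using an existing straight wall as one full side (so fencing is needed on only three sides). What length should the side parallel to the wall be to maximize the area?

Let the sides perpendicular to the wall have length x and the parallel side y, so 2x + y = 308 and the area is A = xy = x(308 − 2x).
A'(x) = 308 − 4x = 0 gives x = 77, and A''(x) = −4 < 0 confirms a maximum.
Then y = 308 − 2·77 = 154 and A = 11858.

154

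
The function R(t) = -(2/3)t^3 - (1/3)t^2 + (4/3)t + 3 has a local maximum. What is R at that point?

R'(t) = -2t^2 - (2/3)t + 4/3. Setting R'(t) = 0 gives t ∈ {-1, 2/3}.
Since R''(t) = -4t - 2/3, we get R''(-1) = 10/3 > 0 ⇒ local minimum; R''(2/3) = -10/3 < 0 ⇒ local maximum.
So the local maximum value is R(2/3) = 287/81.

287/81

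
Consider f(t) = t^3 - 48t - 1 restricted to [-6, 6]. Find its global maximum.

127

The derivative is 3t^2 - 48, which vanishes at t = -4 and t = 4.
Candidates: f(-6) = 71,  f(-4) = 127,  f(4) = -129,  f(6) = -73.
So the maximum is f(-4) = 127.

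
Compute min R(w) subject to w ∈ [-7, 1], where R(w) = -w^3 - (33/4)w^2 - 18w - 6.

R'(w) = -3w^2 - (33/2)w - 18, which vanishes at w = -4 and w = -3/2.
Compare values at every candidate in [-7, 1]: R(-7) = 235/4; R(-4) = -2; R(-3/2) = 93/16; R(1) = -133/4.
Hence the absolute minimum is -133/4 at w = 1.

-133/4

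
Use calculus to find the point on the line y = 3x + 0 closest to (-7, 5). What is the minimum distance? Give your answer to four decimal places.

8.2219

Minimize D(x)^2 = (x + 7)^2 + (3x - 5)^2.
d/dx[D^2] = 2(x + 7) + 2·3·(3x - 5) = 0 ⇒ x = 4/5.
Then y = 12/5 and the distance is √(338/5) ≈ 8.2219.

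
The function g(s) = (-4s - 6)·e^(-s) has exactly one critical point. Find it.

g'(s) = (-4)·e^(-s) + (-4s - 6)·(-1)·e^(-s) = (4s + 2)·e^(-s). Since e^(-s) > 0, the only critical point is s = -1/2.
g''(-1/2) has the same sign as 4 > 0, so this is a local minimum.
g(-1/2) = (-4)·e^(1/2) ≈ -6.5949.

-1/2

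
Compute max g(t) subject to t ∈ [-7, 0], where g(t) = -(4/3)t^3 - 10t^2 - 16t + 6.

256/3

g'(t) = -4t^2 - 20t - 16, which vanishes at t = -4 and t = -1.
Candidates: g(-7) = 256/3,  g(-4) = -14/3,  g(-1) = 40/3,  g(0) = 6.
So the maximum is g(-7) = 256/3.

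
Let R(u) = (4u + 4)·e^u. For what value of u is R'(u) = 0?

-2

R'(u) = 4·e^u + (4u + 4)·1·e^u = (4u + 8)·e^u. Since e^u > 0, the only critical point is u = -2.
R''(-2) has the same sign as 4 > 0, so this is a local minimum.
R(-2) = (-4)·e^(-2) ≈ -0.5413.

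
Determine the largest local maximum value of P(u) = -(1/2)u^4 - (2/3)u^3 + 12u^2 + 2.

326/3

P'(u) = -2u^3 - 2u^2 + 24u = 0 at u = -4, 0, 3.
P''(u) = -6u^2 - 4u + 24. P''(-4) = -56 < 0 ⇒ local maximum; P''(0) = 24 > 0 ⇒ local minimum; P''(3) = -42 < 0 ⇒ local maximum.
Thus P has its largest local maximum at u = -4, with value 326/3.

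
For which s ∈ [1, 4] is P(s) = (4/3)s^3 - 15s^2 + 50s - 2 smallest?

P'(s) = 4s^2 - 30s + 50, whose only zero in [1, 4] is s = 5/2.
Compare values at every candidate in [1, 4]: P(1) = 103/3, P(5/2) = 601/12, P(4) = 130/3.
So the minimum is P(1) = 103/3.

1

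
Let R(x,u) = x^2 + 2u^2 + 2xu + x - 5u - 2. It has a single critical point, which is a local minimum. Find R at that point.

-45/4

∂R/∂x = 2x + 2u + 1 = 0 and ∂R/∂u = 2x + 4u - 5 = 0, so (x, u) = (-7/2, 3).
The Hessian has R_{xx} = 2, R_{uu} = 4, R_{xu} = 2, giving D = 4 > 0 with R_{xx} > 0, so the point is a local minimum.
R(-7/2, 3) = -45/4.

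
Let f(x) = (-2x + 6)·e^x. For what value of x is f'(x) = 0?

2

By the product rule, f'(x) = (-2x + 4)·e^x. Since e^x > 0, the only critical point is x = 2.
f''(2) has the same sign as -2 < 0, so this is a local maximum.
f(2) = (2)·e^(2) ≈ 14.7781.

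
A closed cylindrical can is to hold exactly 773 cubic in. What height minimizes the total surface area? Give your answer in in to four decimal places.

9.9471

With radius r and height h, πr²h = 773 so h = 773/(πr²), and S(r) = 2πr² + 2πrh = 2πr² + 2·773/r.
S'(r) = 4πr − 2·773/r² = 0 ⇒ r³ = 773/(2π), so r ≈ 4.9736 and h = 2r ≈ 9.9471.
S''(r) = 4π + 4·773/r³ > 0, so this is the minimum; S ≈ 466.2665.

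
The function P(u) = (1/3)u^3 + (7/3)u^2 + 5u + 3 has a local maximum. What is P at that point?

0

P'(u) = u^2 + (14/3)u + 5. Setting P'(u) = 0 gives u ∈ {-3, -5/3}.
Second-derivative test with P''(u) = 2u + 14/3: P''(-3) = -4/3 < 0 ⇒ local maximum; P''(-5/3) = 4/3 > 0 ⇒ local minimum.
The local maximum is P(-3) = 0.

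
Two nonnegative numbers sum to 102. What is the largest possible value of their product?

With x + y = 102, the product is P(x) = x(102 − x).
P'(x) = 102 − 2x = 0 gives x = 51; P'' = −2 < 0, so this is the maximum.
P = 51·51 = 2601.

2601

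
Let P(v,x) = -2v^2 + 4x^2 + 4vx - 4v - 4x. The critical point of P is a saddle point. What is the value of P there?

∂P/∂v = -4v + 4x - 4 = 0 and ∂P/∂x = 4v + 8x - 4 = 0, so (v, x) = (-1/3, 2/3).
The Hessian has P_{vv} = -4, P_{xx} = 8, P_{vx} = 4, giving D = -48 < 0, so the point is a saddle point.
P(-1/3, 2/3) = -2/3.

-2/3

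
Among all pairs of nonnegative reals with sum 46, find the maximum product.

With x + y = 46, the product is P(x) = x(46 − x).
P'(x) = 46 − 2x = 0 gives x = 23; P'' = −2 < 0, so this is the maximum.
P = 23·23 = 529.

529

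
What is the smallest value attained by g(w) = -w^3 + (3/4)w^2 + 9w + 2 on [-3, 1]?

The derivative is -3w^2 + (3/2)w + 9, whose only zero in [-3, 1] is w = -3/2.
Compare values at every candidate in [-3, 1]: g(-3) = 35/4, g(-3/2) = -103/16, g(1) = 43/4.
Hence the absolute minimum is -103/16 at w = -3/2.

-103/16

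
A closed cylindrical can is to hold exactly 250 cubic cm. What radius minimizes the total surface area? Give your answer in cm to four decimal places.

3.4139

With radius r and height h, πr²h = 250 so h = 250/(πr²), and S(r) = 2πr² + 2πrh = 2πr² + 2·250/r.
S'(r) = 4πr − 2·250/r² = 0 ⇒ r³ = 250/(2π), so r ≈ 3.4139 and h = 2r ≈ 6.8278.
S''(r) = 4π + 4·250/r³ > 0, so this is the minimum; S ≈ 219.6888.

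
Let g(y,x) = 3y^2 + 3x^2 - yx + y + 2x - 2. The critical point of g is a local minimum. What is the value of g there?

∂g/∂y = 6y - x + 1 = 0 and ∂g/∂x = -y + 6x + 2 = 0, so (y, x) = (-8/35, -13/35).
The Hessian has g_{yy} = 6, g_{xx} = 6, g_{yx} = -1, giving D = 35 > 0 with g_{yy} > 0, so the point is a local minimum.
g(-8/35, -13/35) = -87/35.

-87/35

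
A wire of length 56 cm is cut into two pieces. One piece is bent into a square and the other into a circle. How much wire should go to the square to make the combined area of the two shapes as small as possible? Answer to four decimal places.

Let x be the length used for the square. Square side x/4; circle radius (56−x)/(2π).
A(x) = (x/4)² + π·((56−x)/(2π))² = x²/16 + (56−x)²/(4π) for 0 ≤ x ≤ 56. A'(x) = x/8 − (56−x)/(2π) = 0 gives x = 4·56/(π+4) ≈ 31.3656.
A'' = 1/8 + 1/(2π) > 0, so this gives the minimum combined area; x ≈ 31.3656 cm to the square.

31.3656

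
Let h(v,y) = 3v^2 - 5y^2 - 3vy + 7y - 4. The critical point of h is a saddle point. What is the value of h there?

-43/23

∂h/∂v = 6v - 3y = 0 and ∂h/∂y = -3v - 10y + 7 = 0, so (v, y) = (7/23, 14/23).
The Hessian has h_{vv} = 6, h_{yy} = -10, h_{vy} = -3, giving D = -69 < 0, so the point is a saddle point.
h(7/23, 14/23) = -43/23.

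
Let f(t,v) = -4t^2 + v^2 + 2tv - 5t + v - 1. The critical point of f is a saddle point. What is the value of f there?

∂f/∂t = -8t + 2v - 5 = 0 and ∂f/∂v = 2t + 2v + 1 = 0, so (t, v) = (-3/5, 1/10).
The Hessian has f_{tt} = -8, f_{vv} = 2, f_{tv} = 2, giving D = -20 < 0, so the point is a saddle point.
f(-3/5, 1/10) = 11/20.

11/20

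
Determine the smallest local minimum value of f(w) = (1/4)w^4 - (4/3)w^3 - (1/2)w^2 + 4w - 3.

-49/3

Critical points: f'(w) = w^3 - 4w^2 - w + 4 vanishes at w = -1, 1, 4.
f''(w) = 3w^2 - 8w - 1. f''(-1) = 10 > 0 ⇒ local minimum; f''(1) = -6 < 0 ⇒ local maximum; f''(4) = 15 > 0 ⇒ local minimum.
So the smallest local minimum value is f(4) = -49/3.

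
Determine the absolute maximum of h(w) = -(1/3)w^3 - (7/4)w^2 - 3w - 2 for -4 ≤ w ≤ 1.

The derivative is -w^2 - (7/2)w - 3, which vanishes at w = -2 and w = -3/2.
Candidates: h(-4) = 10/3; h(-2) = -1/3; h(-3/2) = -5/16; h(1) = -85/12.
Hence the absolute maximum is 10/3 at w = -4.

10/3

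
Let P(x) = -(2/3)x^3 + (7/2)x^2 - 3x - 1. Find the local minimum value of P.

-41/24

P'(x) = -2x^2 + 7x - 3 = 0 at x = 1/2, 3.
Second-derivative test with P''(x) = -4x + 7: P''(1/2) = 5 > 0 ⇒ local minimum; P''(3) = -5 < 0 ⇒ local maximum.
Thus P has its local minimum at x = 1/2, with value -41/24.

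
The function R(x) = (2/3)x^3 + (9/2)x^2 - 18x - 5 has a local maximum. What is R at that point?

121

R'(x) = 2x^2 + 9x - 18. Setting R'(x) = 0 gives x ∈ {-6, 3/2}.
Since R''(x) = 4x + 9, we get R''(-6) = -15 < 0 ⇒ local maximum; R''(3/2) = 15 > 0 ⇒ local minimum.
The local maximum is R(-6) = 121.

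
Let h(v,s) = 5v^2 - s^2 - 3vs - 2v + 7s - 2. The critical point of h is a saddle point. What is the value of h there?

141/29

∂h/∂v = 10v - 3s - 2 = 0 and ∂h/∂s = -3v - 2s + 7 = 0, so (v, s) = (25/29, 64/29).
The Hessian has h_{vv} = 10, h_{ss} = -2, h_{vs} = -3, giving D = -29 < 0, so the point is a saddle point.
h(25/29, 64/29) = 141/29.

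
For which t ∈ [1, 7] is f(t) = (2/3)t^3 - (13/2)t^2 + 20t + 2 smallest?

1

Differentiating, f'(t) = 2t^2 - 13t + 20; which vanishes at t = 5/2 and t = 4.
Candidates: f(1) = 97/6; f(5/2) = 523/24; f(4) = 62/3; f(7) = 313/6.
The minimum over the interval is 97/6, attained at t = 1.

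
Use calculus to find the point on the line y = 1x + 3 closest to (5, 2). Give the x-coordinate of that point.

2

Minimize D(x)^2 = (x - 5)^2 + (x + 1)^2.
d/dx[D^2] = 2(x - 5) + 2·1·(x + 1) = 0 ⇒ x = 2.
Then y = 5 and the distance is √(18) ≈ 4.2426.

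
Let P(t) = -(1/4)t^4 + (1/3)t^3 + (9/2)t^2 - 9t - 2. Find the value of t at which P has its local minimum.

P'(t) = -t^3 + t^2 + 9t - 9 = 0 at t = -3, 1, 3.
Since P''(t) = -3t^2 + 2t + 9, we get P''(-3) = -24 < 0 ⇒ local maximum; P''(1) = 8 > 0 ⇒ local minimum; P''(3) = -12 < 0 ⇒ local maximum.
So the local minimum value is P(1) = -77/12.

1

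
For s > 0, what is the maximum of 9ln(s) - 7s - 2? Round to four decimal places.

-8.7382

P'(s) = 9/s − 7 = 0 gives s = 9/7.
P''(s) = -9/s², which is negative for s > 0, so this is a local maximum.
P(9/7) = 9·ln(9/7) - 9 - 2 ≈ -8.7382.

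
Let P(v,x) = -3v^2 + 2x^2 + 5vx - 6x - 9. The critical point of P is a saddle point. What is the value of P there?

-549/49

∂P/∂v = -6v + 5x = 0 and ∂P/∂x = 5v + 4x - 6 = 0, so (v, x) = (30/49, 36/49).
The Hessian has P_{vv} = -6, P_{xx} = 4, P_{vx} = 5, giving D = -49 < 0, so the point is a saddle point.
P(30/49, 36/49) = -549/49.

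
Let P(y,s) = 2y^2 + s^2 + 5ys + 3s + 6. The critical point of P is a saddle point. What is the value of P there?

∂P/∂y = 4y + 5s = 0 and ∂P/∂s = 5y + 2s + 3 = 0, so (y, s) = (-15/17, 12/17).
The Hessian has P_{yy} = 4, P_{ss} = 2, P_{ys} = 5, giving D = -17 < 0, so the point is a saddle point.
P(-15/17, 12/17) = 120/17.

120/17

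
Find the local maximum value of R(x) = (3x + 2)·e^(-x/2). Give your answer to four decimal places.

3.0805

By the product rule, R'(x) = (-(3/2)x + 2)·e^(-x/2). Since e^(-x/2) > 0, the only critical point is x = 4/3.
R''(4/3) has the same sign as -3/2 < 0, so this is a local maximum.
R(4/3) = (6)·e^(-2/3) ≈ 3.0805.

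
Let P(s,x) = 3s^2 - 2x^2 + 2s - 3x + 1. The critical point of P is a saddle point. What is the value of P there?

43/24

∂P/∂s = 6s + 2 = 0 and ∂P/∂x = -4x - 3 = 0, so (s, x) = (-1/3, -3/4).
The Hessian has P_{ss} = 6, P_{xx} = -4, P_{sx} = 0, giving D = -24 < 0, so the point is a saddle point.
P(-1/3, -3/4) = 43/24.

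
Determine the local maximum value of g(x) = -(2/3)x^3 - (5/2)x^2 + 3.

3

g'(x) = -2x^2 - 5x = 0 at x = -5/2, 0.
g''(x) = -4x - 5. g''(-5/2) = 5 > 0 ⇒ local minimum; g''(0) = -5 < 0 ⇒ local maximum.
The local maximum is g(0) = 3.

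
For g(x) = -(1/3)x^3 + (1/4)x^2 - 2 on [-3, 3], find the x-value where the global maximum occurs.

The derivative is -x^2 + (1/2)x, which vanishes at x = 0 and x = 1/2.
Compare values at every candidate in [-3, 3]: g(-3) = 37/4,  g(0) = -2,  g(1/2) = -95/48,  g(3) = -35/4.
The maximum over the interval is 37/4, attained at x = -3.

-3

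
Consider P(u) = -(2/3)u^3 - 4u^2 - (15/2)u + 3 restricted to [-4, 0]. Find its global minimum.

P'(u) = -2u^2 - 8u - 15/2, which vanishes at u = -5/2 and u = -3/2.
Compare values at every candidate in [-4, 0]: P(-4) = 35/3,  P(-5/2) = 43/6,  P(-3/2) = 15/2,  P(0) = 3.
So the minimum is P(0) = 3.

3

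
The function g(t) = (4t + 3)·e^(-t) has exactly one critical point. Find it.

g'(t) = 4·e^(-t) + (4t + 3)·(-1)·e^(-t) = (-4t + 1)·e^(-t). Since e^(-t) > 0, the only critical point is t = 1/4.
g''(1/4) has the same sign as -4 < 0, so this is a local maximum.
g(1/4) = (4)·e^(-1/4) ≈ 3.1152.

1/4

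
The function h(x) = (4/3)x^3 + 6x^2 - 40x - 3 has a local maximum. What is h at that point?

541/3

Critical points: h'(x) = 4x^2 + 12x - 40 vanishes at x = -5, 2.
h''(x) = 8x + 12. h''(-5) = -28 < 0 ⇒ local maximum; h''(2) = 28 > 0 ⇒ local minimum.
Thus h has its local maximum at x = -5, with value 541/3.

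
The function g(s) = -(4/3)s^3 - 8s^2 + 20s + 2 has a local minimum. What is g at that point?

-394/3

g'(s) = -4s^2 - 16s + 20 = 0 at s = -5, 1.
Since g''(s) = -8s - 16, we get g''(-5) = 24 > 0 ⇒ local minimum; g''(1) = -24 < 0 ⇒ local maximum.
The local minimum is g(-5) = -394/3.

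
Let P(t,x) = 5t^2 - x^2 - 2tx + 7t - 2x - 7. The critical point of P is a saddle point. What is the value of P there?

-75/8

∂P/∂t = 10t - 2x + 7 = 0 and ∂P/∂x = -2t - 2x - 2 = 0, so (t, x) = (-3/4, -1/4).
The Hessian has P_{tt} = 10, P_{xx} = -2, P_{tx} = -2, giving D = -24 < 0, so the point is a saddle point.
P(-3/4, -1/4) = -75/8.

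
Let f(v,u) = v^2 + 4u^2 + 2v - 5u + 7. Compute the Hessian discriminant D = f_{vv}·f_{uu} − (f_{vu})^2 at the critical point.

∂f/∂v = 2v + 2 = 0 and ∂f/∂u = 8u - 5 = 0, so (v, u) = (-1, 5/8).
The Hessian has f_{vv} = 2, f_{uu} = 8, f_{vu} = 0, giving D = 16 > 0 with f_{vv} > 0, so the point is a local minimum.
D = (2)·(8) − (0)^2 = 16.

16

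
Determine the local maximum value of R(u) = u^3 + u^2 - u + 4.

R'(u) = 3u^2 + 2u - 1. Setting R'(u) = 0 gives u ∈ {-1, 1/3}.
R''(u) = 6u + 2. R''(-1) = -4 < 0 ⇒ local maximum; R''(1/3) = 4 > 0 ⇒ local minimum.
Thus R has its local maximum at u = -1, with value 5.

5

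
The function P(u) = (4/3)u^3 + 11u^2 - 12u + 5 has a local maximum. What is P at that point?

185

Critical points: P'(u) = 4u^2 + 22u - 12 vanishes at u = -6, 1/2.
P''(u) = 8u + 22. P''(-6) = -26 < 0 ⇒ local maximum; P''(1/2) = 26 > 0 ⇒ local minimum.
So the local maximum value is P(-6) = 185.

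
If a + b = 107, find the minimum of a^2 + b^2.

With a + b = 107, a^2 + b^2 = a^2 + (107 − a)^2.
The derivative 2a − 2(107 − a) = 4a − 214 vanishes at a = 107/2; second derivative 4 > 0, a minimum.
The minimum is 2·(107/2)^2 = 11449/2.

11449/2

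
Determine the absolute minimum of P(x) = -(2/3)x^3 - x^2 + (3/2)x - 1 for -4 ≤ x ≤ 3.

P'(x) = -2x^2 - 2x + 3/2, which vanishes at x = -3/2 and x = 1/2.
Compare values at every candidate in [-4, 3]: P(-4) = 59/3; P(-3/2) = -13/4; P(1/2) = -7/12; P(3) = -47/2.
Hence the absolute minimum is -47/2 at x = 3.

-47/2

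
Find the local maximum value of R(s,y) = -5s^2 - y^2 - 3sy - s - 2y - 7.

∂R/∂s = -10s - 3y - 1 = 0 and ∂R/∂y = -3s - 2y - 2 = 0, so (s, y) = (4/11, -17/11).
The Hessian has R_{ss} = -10, R_{yy} = -2, R_{sy} = -3, giving D = 11 > 0 with R_{ss} < 0, so the point is a local maximum.
R(4/11, -17/11) = -62/11.

-62/11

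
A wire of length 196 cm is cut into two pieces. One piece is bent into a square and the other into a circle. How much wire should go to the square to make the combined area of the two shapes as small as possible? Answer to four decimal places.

109.7794

Let x be the length used for the square. Square side x/4; circle radius (196−x)/(2π).
A(x) = (x/4)² + π·((196−x)/(2π))² = x²/16 + (196−x)²/(4π) for 0 ≤ x ≤ 196. A'(x) = x/8 − (196−x)/(2π) = 0 gives x = 4·196/(π+4) ≈ 109.7794.
A'' = 1/8 + 1/(2π) > 0, so this gives the minimum combined area; x ≈ 109.7794 cm to the square.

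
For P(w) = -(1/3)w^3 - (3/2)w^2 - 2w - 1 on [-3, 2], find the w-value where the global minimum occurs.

2

The derivative is -w^2 - 3w - 2, which vanishes at w = -2 and w = -1.
Candidates: P(-3) = 1/2, P(-2) = -1/3, P(-1) = -1/6, P(2) = -41/3.
So the minimum is P(2) = -41/3.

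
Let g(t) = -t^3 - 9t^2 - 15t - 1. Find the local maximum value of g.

Critical points: g'(t) = -3t^2 - 18t - 15 vanishes at t = -5, -1.
Second-derivative test with g''(t) = -6t - 18: g''(-5) = 12 > 0 ⇒ local minimum; g''(-1) = -12 < 0 ⇒ local maximum.
Thus g has its local maximum at t = -1, with value 6.

6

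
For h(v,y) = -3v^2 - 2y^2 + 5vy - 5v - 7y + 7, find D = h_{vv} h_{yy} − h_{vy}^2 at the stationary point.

-1

∂h/∂v = -6v + 5y - 5 = 0 and ∂h/∂y = 5v - 4y - 7 = 0, so (v, y) = (55, 67).
The Hessian has h_{vv} = -6, h_{yy} = -4, h_{vy} = 5, giving D = -1 < 0, so the point is a saddle point.
D = (-6)·(-4) − (5)^2 = -1.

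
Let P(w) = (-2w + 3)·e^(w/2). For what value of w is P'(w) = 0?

By the product rule, P'(w) = (-w - 1/2)·e^(w/2). Since e^(w/2) > 0, the only critical point is w = -1/2.
P''(-1/2) has the same sign as -1 < 0, so this is a local maximum.
P(-1/2) = (4)·e^(-1/4) ≈ 3.1152.

-1/2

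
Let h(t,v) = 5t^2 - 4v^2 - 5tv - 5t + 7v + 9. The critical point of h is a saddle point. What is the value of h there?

∂h/∂t = 10t - 5v - 5 = 0 and ∂h/∂v = -5t - 8v + 7 = 0, so (t, v) = (5/7, 3/7).
The Hessian has h_{tt} = 10, h_{vv} = -8, h_{tv} = -5, giving D = -105 < 0, so the point is a saddle point.
h(5/7, 3/7) = 61/7.

61/7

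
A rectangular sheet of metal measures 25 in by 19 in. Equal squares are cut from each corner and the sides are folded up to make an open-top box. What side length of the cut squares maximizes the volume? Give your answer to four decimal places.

3.5658

With cut size x, the volume is V(x) = x(25 − 2x)(19 − 2x) for 0 < x < 9.5.
V'(x) = 12x^2 − 176x + 475. Setting V'(x) = 0 gives x ≈ 3.5658 (the root in (0, 9.5)).
V''(x) = 24x − 176 is negative there, so this is the maximum; V ≈ 756.1968.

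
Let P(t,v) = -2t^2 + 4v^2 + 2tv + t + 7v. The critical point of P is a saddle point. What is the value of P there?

-3

∂P/∂t = -4t + 2v + 1 = 0 and ∂P/∂v = 2t + 8v + 7 = 0, so (t, v) = (-1/6, -5/6).
The Hessian has P_{tt} = -4, P_{vv} = 8, P_{tv} = 2, giving D = -36 < 0, so the point is a saddle point.
P(-1/6, -5/6) = -3.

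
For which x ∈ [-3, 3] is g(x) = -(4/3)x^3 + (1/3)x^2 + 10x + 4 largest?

5/3

g'(x) = -4x^2 + (2/3)x + 10, which vanishes at x = -3/2 and x = 5/3.
Candidates: g(-3) = 13; g(-3/2) = -23/4; g(5/3) = 1249/81; g(3) = 1.
So the maximum is g(5/3) = 1249/81.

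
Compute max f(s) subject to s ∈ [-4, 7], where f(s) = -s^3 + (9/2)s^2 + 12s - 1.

87

Differentiating, f'(s) = -3s^2 + 9s + 12; which vanishes at s = -1 and s = 4.
Candidates: f(-4) = 87,  f(-1) = -15/2,  f(4) = 55,  f(7) = -79/2.
So the maximum is f(-4) = 87.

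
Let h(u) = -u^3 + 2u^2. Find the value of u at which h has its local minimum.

0

h'(u) = -3u^2 + 4u = 0 at u = 0, 4/3.
Since h''(u) = -6u + 4, we get h''(0) = 4 > 0 ⇒ local minimum; h''(4/3) = -4 < 0 ⇒ local maximum.
The local minimum is h(0) = 0.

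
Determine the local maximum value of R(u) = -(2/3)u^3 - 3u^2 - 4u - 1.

2/3

R'(u) = -2u^2 - 6u - 4 = 0 at u = -2, -1.
Since R''(u) = -4u - 6, we get R''(-2) = 2 > 0 ⇒ local minimum; R''(-1) = -2 < 0 ⇒ local maximum.
Thus R has its local maximum at u = -1, with value 2/3.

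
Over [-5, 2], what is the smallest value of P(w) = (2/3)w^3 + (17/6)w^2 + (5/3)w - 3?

P'(w) = 2w^2 + (17/3)w + 5/3, which vanishes at w = -5/2 and w = -1/3.
Evaluating at the critical points and endpoints: P(-5) = -143/6, P(-5/2) = 1/8, P(-1/3) = -529/162, P(2) = 17.
So the minimum is P(-5) = -143/6.

-143/6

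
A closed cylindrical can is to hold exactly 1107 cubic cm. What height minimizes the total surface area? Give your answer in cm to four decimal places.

11.2121

With radius r and height h, πr²h = 1107 so h = 1107/(πr²), and S(r) = 2πr² + 2πrh = 2πr² + 2·1107/r.
S'(r) = 4πr − 2·1107/r² = 0 ⇒ r³ = 1107/(2π), so r ≈ 5.6060 and h = 2r ≈ 11.2121.
S''(r) = 4π + 4·1107/r³ > 0, so this is the minimum; S ≈ 592.3971.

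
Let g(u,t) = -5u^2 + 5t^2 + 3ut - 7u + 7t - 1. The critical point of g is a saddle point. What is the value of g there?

∂g/∂u = -10u + 3t - 7 = 0 and ∂g/∂t = 3u + 10t + 7 = 0, so (u, t) = (-91/109, -49/109).
The Hessian has g_{uu} = -10, g_{tt} = 10, g_{ut} = 3, giving D = -109 < 0, so the point is a saddle point.
g(-91/109, -49/109) = 38/109.

38/109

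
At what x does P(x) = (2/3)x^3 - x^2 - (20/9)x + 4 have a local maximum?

-2/3

Critical points: P'(x) = 2x^2 - 2x - 20/9 vanishes at x = -2/3, 5/3.
Since P''(x) = 4x - 2, we get P''(-2/3) = -14/3 < 0 ⇒ local maximum; P''(5/3) = 14/3 > 0 ⇒ local minimum.
So the local maximum value is P(-2/3) = 392/81.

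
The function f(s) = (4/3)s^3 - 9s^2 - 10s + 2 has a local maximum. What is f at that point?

55/12

f'(s) = 4s^2 - 18s - 10. Setting f'(s) = 0 gives s ∈ {-1/2, 5}.
Second-derivative test with f''(s) = 8s - 18: f''(-1/2) = -22 < 0 ⇒ local maximum; f''(5) = 22 > 0 ⇒ local minimum.
So the local maximum value is f(-1/2) = 55/12.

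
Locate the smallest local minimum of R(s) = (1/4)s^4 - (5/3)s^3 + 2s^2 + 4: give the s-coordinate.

R'(s) = s^3 - 5s^2 + 4s. Setting R'(s) = 0 gives s ∈ {0, 1, 4}.
Second-derivative test with R''(s) = 3s^2 - 10s + 4: R''(0) = 4 > 0 ⇒ local minimum; R''(1) = -3 < 0 ⇒ local maximum; R''(4) = 12 > 0 ⇒ local minimum.
So the smallest local minimum value is R(4) = -20/3.

4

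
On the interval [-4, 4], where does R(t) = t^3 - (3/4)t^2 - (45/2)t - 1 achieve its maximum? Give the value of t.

R'(t) = 3t^2 - (3/2)t - 45/2, which vanishes at t = -5/2 and t = 3.
Compare values at every candidate in [-4, 4]: R(-4) = 13; R(-5/2) = 559/16; R(3) = -193/4; R(4) = -39.
The maximum over the interval is 559/16, attained at t = -5/2.

-5/2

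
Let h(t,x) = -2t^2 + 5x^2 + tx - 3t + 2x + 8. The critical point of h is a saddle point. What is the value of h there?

∂h/∂t = -4t + x - 3 = 0 and ∂h/∂x = t + 10x + 2 = 0, so (t, x) = (-32/41, -5/41).
The Hessian has h_{tt} = -4, h_{xx} = 10, h_{tx} = 1, giving D = -41 < 0, so the point is a saddle point.
h(-32/41, -5/41) = 371/41.

371/41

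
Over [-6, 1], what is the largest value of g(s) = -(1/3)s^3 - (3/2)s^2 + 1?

g'(s) = -s^2 - 3s, which vanishes at s = -3 and s = 0.
Compare values at every candidate in [-6, 1]: g(-6) = 19,  g(-3) = -7/2,  g(0) = 1,  g(1) = -5/6.
Hence the absolute maximum is 19 at s = -6.

19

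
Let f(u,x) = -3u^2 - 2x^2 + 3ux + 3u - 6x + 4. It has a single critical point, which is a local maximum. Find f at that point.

∂f/∂u = -6u + 3x + 3 = 0 and ∂f/∂x = 3u - 4x - 6 = 0, so (u, x) = (-2/5, -9/5).
The Hessian has f_{uu} = -6, f_{xx} = -4, f_{ux} = 3, giving D = 15 > 0 with f_{uu} < 0, so the point is a local maximum.
f(-2/5, -9/5) = 44/5.

44/5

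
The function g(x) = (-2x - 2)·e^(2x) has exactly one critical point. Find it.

By the product rule, g'(x) = (-4x - 6)·e^(2x). Since e^(2x) > 0, the only critical point is x = -3/2.
g''(-3/2) has the same sign as -4 < 0, so this is a local maximum.
g(-3/2) = (1)·e^(-3) ≈ 0.0498.

-3/2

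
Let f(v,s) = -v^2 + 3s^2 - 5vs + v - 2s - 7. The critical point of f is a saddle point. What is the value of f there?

∂f/∂v = -2v - 5s + 1 = 0 and ∂f/∂s = -5v + 6s - 2 = 0, so (v, s) = (-4/37, 9/37).
The Hessian has f_{vv} = -2, f_{ss} = 6, f_{vs} = -5, giving D = -37 < 0, so the point is a saddle point.
f(-4/37, 9/37) = -270/37.

-270/37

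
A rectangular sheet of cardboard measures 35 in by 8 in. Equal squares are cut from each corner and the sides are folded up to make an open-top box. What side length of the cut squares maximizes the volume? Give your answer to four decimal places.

1.8725

With cut size x, the volume is V(x) = x(35 − 2x)(8 − 2x) for 0 < x < 4.
V'(x) = 12x^2 − 172x + 280. Setting V'(x) = 0 gives x ≈ 1.8725 (the root in (0, 4)).
V''(x) = 24x − 172 is negative there, so this is the maximum; V ≈ 249.0238.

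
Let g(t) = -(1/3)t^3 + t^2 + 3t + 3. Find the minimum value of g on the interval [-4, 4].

The derivative is -t^2 + 2t + 3, which vanishes at t = -1 and t = 3.
Candidates: g(-4) = 85/3; g(-1) = 4/3; g(3) = 12; g(4) = 29/3.
Hence the absolute minimum is 4/3 at t = -1.

4/3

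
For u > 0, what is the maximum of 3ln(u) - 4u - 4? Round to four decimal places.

-7.8630

f'(u) = 3/u − 4 = 0 gives u = 3/4.
f''(u) = -3/u², which is negative for u > 0, so this is a local maximum.
f(3/4) = 3·ln(3/4) - 3 - 4 ≈ -7.8630.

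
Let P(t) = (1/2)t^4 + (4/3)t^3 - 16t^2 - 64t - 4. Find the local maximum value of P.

172/3

Critical points: P'(t) = 2t^3 + 4t^2 - 32t - 64 vanishes at t = -4, -2, 4.
P''(t) = 6t^2 + 8t - 32. P''(-4) = 32 > 0 ⇒ local minimum; P''(-2) = -24 < 0 ⇒ local maximum; P''(4) = 96 > 0 ⇒ local minimum.
The local maximum is P(-2) = 172/3.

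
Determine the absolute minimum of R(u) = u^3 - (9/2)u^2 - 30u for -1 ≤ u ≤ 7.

-275/2

R'(u) = 3u^2 - 9u - 30, whose only zero in [-1, 7] is u = 5.
Compare values at every candidate in [-1, 7]: R(-1) = 49/2, R(5) = -275/2, R(7) = -175/2.
So the minimum is R(5) = -275/2.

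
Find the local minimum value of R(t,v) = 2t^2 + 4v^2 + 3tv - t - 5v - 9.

∂R/∂t = 4t + 3v - 1 = 0 and ∂R/∂v = 3t + 8v - 5 = 0, so (t, v) = (-7/23, 17/23).
The Hessian has R_{tt} = 4, R_{vv} = 8, R_{tv} = 3, giving D = 23 > 0 with R_{tt} > 0, so the point is a local minimum.
R(-7/23, 17/23) = -246/23.

-246/23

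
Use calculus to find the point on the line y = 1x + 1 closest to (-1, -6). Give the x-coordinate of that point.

Minimize D(x)^2 = (x + 1)^2 + (x + 7)^2.
d/dx[D^2] = 2(x + 1) + 2·1·(x + 7) = 0 ⇒ x = -4.
Then y = -3 and the distance is √(18) ≈ 4.2426.

-4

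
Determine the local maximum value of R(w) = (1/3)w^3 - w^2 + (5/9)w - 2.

-155/81

R'(w) = w^2 - 2w + 5/9 = 0 at w = 1/3, 5/3.
R''(w) = 2w - 2. R''(1/3) = -4/3 < 0 ⇒ local maximum; R''(5/3) = 4/3 > 0 ⇒ local minimum.
So the local maximum value is R(1/3) = -155/81.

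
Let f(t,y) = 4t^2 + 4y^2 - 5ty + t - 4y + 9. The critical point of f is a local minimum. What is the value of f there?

101/13

∂f/∂t = 8t - 5y + 1 = 0 and ∂f/∂y = -5t + 8y - 4 = 0, so (t, y) = (4/13, 9/13).
The Hessian has f_{tt} = 8, f_{yy} = 8, f_{ty} = -5, giving D = 39 > 0 with f_{tt} > 0, so the point is a local minimum.
f(4/13, 9/13) = 101/13.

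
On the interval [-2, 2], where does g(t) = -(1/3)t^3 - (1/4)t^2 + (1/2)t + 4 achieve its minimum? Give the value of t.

2

Differentiating, g'(t) = -t^2 - (1/2)t + 1/2; which vanishes at t = -1 and t = 1/2.
Evaluating at the critical points and endpoints: g(-2) = 14/3,  g(-1) = 43/12,  g(1/2) = 199/48,  g(2) = 4/3.
The minimum over the interval is 4/3, attained at t = 2.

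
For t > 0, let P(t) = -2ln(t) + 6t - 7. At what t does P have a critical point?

1/3

P'(t) = -2/t + 6 = 0 gives t = 1/3.
P''(t) = 2/t², which is positive for t > 0, so this is a local minimum.
P(1/3) = -2·ln(1/3) + 2 - 7 ≈ -2.8028.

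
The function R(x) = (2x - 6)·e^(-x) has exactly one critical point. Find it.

By the product rule, R'(x) = (-2x + 8)·e^(-x). Since e^(-x) > 0, the only critical point is x = 4.
R''(4) has the same sign as -2 < 0, so this is a local maximum.
R(4) = (2)·e^(-4) ≈ 0.0366.

4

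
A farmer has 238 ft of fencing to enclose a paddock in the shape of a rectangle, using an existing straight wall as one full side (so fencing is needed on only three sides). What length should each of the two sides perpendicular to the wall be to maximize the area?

Let the sides perpendicular to the wall have length x and the parallel side y, so 2x + y = 238 and the area is A = xy = x(238 − 2x).
A'(x) = 238 − 4x = 0 gives x = 119/2, and A''(x) = −4 < 0 confirms a maximum.
Then y = 238 − 2·119/2 = 119 and A = 14161/2.

119/2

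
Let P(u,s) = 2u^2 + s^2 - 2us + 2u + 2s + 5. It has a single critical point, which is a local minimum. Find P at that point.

∂P/∂u = 4u - 2s + 2 = 0 and ∂P/∂s = -2u + 2s + 2 = 0, so (u, s) = (-2, -3).
The Hessian has P_{uu} = 4, P_{ss} = 2, P_{us} = -2, giving D = 4 > 0 with P_{uu} > 0, so the point is a local minimum.
P(-2, -3) = 0.

0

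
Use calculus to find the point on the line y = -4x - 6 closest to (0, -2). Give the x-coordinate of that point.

Minimize D(x)^2 = (x + 0)^2 + (-4x - 4)^2.
d/dx[D^2] = 2(x + 0) + 2·(-4)·(-4x - 4) = 0 ⇒ x = -16/17.
Then y = -38/17 and the distance is √(16/17) ≈ 0.9701.

-16/17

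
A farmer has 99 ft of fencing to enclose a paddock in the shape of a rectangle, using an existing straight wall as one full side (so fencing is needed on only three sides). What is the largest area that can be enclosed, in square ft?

Let the sides perpendicular to the wall have length x and the parallel side y, so 2x + y = 99 and the area is A = xy = x(99 − 2x).
A'(x) = 99 − 4x = 0 gives x = 99/4, and A''(x) = −4 < 0 confirms a maximum.
Then y = 99 − 2·99/4 = 99/2 and A = 9801/8.

9801/8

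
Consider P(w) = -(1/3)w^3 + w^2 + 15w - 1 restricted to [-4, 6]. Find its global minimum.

-28

Differentiating, P'(w) = -w^2 + 2w + 15; which vanishes at w = -3 and w = 5.
Compare values at every candidate in [-4, 6]: P(-4) = -71/3; P(-3) = -28; P(5) = 172/3; P(6) = 53.
Hence the absolute minimum is -28 at w = -3.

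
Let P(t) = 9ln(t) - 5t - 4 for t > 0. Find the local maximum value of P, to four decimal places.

-7.7099

P'(t) = 9/t − 5 = 0 gives t = 9/5.
P''(t) = -9/t², which is negative for t > 0, so this is a local maximum.
P(9/5) = 9·ln(9/5) - 9 - 4 ≈ -7.7099.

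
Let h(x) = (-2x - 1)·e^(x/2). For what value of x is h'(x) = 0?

h'(x) = (-2)·e^(x/2) + (-2x - 1)·(1/2)·e^(x/2) = (-x - 5/2)·e^(x/2). Since e^(x/2) > 0, the only critical point is x = -5/2.
h''(-5/2) has the same sign as -1 < 0, so this is a local maximum.
h(-5/2) = (4)·e^(-5/4) ≈ 1.1460.

-5/2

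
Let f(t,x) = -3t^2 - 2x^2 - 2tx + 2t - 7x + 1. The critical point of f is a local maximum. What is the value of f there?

∂f/∂t = -6t - 2x + 2 = 0 and ∂f/∂x = -2t - 4x - 7 = 0, so (t, x) = (11/10, -23/10).
The Hessian has f_{tt} = -6, f_{xx} = -4, f_{tx} = -2, giving D = 20 > 0 with f_{tt} < 0, so the point is a local maximum.
f(11/10, -23/10) = 203/20.

203/20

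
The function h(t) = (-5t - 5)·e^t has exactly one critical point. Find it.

-2

h'(t) = (-5)·e^t + (-5t - 5)·1·e^t = (-5t - 10)·e^t. Since e^t > 0, the only critical point is t = -2.
h''(-2) has the same sign as -5 < 0, so this is a local maximum.
h(-2) = (5)·e^(-2) ≈ 0.6767.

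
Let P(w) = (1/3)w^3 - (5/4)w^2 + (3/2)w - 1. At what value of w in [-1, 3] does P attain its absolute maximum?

The derivative is w^2 - (5/2)w + 3/2, which vanishes at w = 1 and w = 3/2.
Compare values at every candidate in [-1, 3]: P(-1) = -49/12, P(1) = -5/12, P(3/2) = -7/16, P(3) = 5/4.
The maximum over the interval is 5/4, attained at w = 3.

3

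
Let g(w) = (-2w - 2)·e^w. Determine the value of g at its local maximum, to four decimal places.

0.2707

By the product rule, g'(w) = (-2w - 4)·e^w. Since e^w > 0, the only critical point is w = -2.
g''(-2) has the same sign as -2 < 0, so this is a local maximum.
g(-2) = (2)·e^(-2) ≈ 0.2707.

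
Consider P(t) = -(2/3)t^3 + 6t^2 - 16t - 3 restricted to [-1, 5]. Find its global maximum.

P'(t) = -2t^2 + 12t - 16, which vanishes at t = 2 and t = 4.
Candidates: P(-1) = 59/3; P(2) = -49/3; P(4) = -41/3; P(5) = -49/3.
The maximum over the interval is 59/3, attained at t = -1.

59/3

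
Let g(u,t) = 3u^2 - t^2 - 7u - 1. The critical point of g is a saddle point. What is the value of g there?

∂g/∂u = 6u - 7 = 0 and ∂g/∂t = -2t = 0, so (u, t) = (7/6, 0).
The Hessian has g_{uu} = 6, g_{tt} = -2, g_{ut} = 0, giving D = -12 < 0, so the point is a saddle point.
g(7/6, 0) = -61/12.

-61/12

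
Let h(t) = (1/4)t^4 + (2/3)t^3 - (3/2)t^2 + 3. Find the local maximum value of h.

3

Critical points: h'(t) = t^3 + 2t^2 - 3t vanishes at t = -3, 0, 1.
h''(t) = 3t^2 + 4t - 3. h''(-3) = 12 > 0 ⇒ local minimum; h''(0) = -3 < 0 ⇒ local maximum; h''(1) = 4 > 0 ⇒ local minimum.
Thus h has its local maximum at t = 0, with value 3.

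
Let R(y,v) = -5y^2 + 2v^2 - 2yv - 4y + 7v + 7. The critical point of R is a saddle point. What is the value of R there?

∂R/∂y = -10y - 2v - 4 = 0 and ∂R/∂v = -2y + 4v + 7 = 0, so (y, v) = (-1/22, -39/22).
The Hessian has R_{yy} = -10, R_{vv} = 4, R_{yv} = -2, giving D = -44 < 0, so the point is a saddle point.
R(-1/22, -39/22) = 39/44.

39/44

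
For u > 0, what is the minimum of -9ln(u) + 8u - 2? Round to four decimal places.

5.9400

f'(u) = -9/u + 8 = 0 gives u = 9/8.
f''(u) = 9/u², which is positive for u > 0, so this is a local minimum.
f(9/8) = -9·ln(9/8) + 9 - 2 ≈ 5.9400.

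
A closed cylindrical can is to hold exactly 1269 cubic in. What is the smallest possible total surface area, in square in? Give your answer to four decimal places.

With radius r and height h, πr²h = 1269 so h = 1269/(πr²), and S(r) = 2πr² + 2πrh = 2πr² + 2·1269/r.
S'(r) = 4πr − 2·1269/r² = 0 ⇒ r³ = 1269/(2π), so r ≈ 5.8672 and h = 2r ≈ 11.7343.
S''(r) = 4π + 4·1269/r³ > 0, so this is the minimum; S ≈ 648.8669.

648.8669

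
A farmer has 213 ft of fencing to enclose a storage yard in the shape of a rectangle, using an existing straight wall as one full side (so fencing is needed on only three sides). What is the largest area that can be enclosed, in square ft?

45369/8

Let the sides perpendicular to the wall have length x and the parallel side y, so 2x + y = 213 and the area is A = xy = x(213 − 2x).
A'(x) = 213 − 4x = 0 gives x = 213/4, and A''(x) = −4 < 0 confirms a maximum.
Then y = 213 − 2·213/4 = 213/2 and A = 45369/8.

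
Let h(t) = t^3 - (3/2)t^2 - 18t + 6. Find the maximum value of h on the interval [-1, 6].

60

h'(t) = 3t^2 - 3t - 18, whose only zero in [-1, 6] is t = 3.
Evaluating at the critical points and endpoints: h(-1) = 43/2,  h(3) = -69/2,  h(6) = 60.
Hence the absolute maximum is 60 at t = 6.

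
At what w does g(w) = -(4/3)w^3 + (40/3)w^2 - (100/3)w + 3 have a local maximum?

g'(w) = -4w^2 + (80/3)w - 100/3. Setting g'(w) = 0 gives w ∈ {5/3, 5}.
Since g''(w) = -8w + 80/3, we get g''(5/3) = 40/3 > 0 ⇒ local minimum; g''(5) = -40/3 < 0 ⇒ local maximum.
So the local maximum value is g(5) = 3.

5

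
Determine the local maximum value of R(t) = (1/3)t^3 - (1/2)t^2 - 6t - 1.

19/3

Critical points: R'(t) = t^2 - t - 6 vanishes at t = -2, 3.
R''(t) = 2t - 1. R''(-2) = -5 < 0 ⇒ local maximum; R''(3) = 5 > 0 ⇒ local minimum.
The local maximum is R(-2) = 19/3.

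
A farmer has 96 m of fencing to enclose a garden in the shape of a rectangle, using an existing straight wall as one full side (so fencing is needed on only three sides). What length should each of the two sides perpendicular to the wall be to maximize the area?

Let the sides perpendicular to the wall have length x and the parallel side y, so 2x + y = 96 and the area is A = xy = x(96 − 2x).
A'(x) = 96 − 4x = 0 gives x = 24, and A''(x) = −4 < 0 confirms a maximum.
Then y = 96 − 2·24 = 48 and A = 1152.

24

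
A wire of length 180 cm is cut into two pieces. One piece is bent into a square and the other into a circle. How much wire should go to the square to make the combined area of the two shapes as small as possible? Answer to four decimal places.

100.8178

Let x be the length used for the square. Square side x/4; circle radius (180−x)/(2π).
A(x) = (x/4)² + π·((180−x)/(2π))² = x²/16 + (180−x)²/(4π) for 0 ≤ x ≤ 180. A'(x) = x/8 − (180−x)/(2π) = 0 gives x = 4·180/(π+4) ≈ 100.8178.
A'' = 1/8 + 1/(2π) > 0, so this gives the minimum combined area; x ≈ 100.8178 cm to the square.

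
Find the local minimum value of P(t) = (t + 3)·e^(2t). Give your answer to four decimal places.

By the product rule, P'(t) = (2t + 7)·e^(2t). Since e^(2t) > 0, the only critical point is t = -7/2.
P''(-7/2) has the same sign as 2 > 0, so this is a local minimum.
P(-7/2) = (-1/2)·e^(-7) ≈ -0.0005.

-0.0005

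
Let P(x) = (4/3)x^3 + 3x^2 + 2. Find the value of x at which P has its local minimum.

P'(x) = 4x^2 + 6x = 0 at x = -3/2, 0.
Since P''(x) = 8x + 6, we get P''(-3/2) = -6 < 0 ⇒ local maximum; P''(0) = 6 > 0 ⇒ local minimum.
The local minimum is P(0) = 2.

0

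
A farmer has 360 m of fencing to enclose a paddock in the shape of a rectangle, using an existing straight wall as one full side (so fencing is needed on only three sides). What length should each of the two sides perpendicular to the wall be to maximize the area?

Let the sides perpendicular to the wall have length x and the parallel side y, so 2x + y = 360 and the area is A = xy = x(360 − 2x).
A'(x) = 360 − 4x = 0 gives x = 90, and A''(x) = −4 < 0 confirms a maximum.
Then y = 360 − 2·90 = 180 and A = 16200.

90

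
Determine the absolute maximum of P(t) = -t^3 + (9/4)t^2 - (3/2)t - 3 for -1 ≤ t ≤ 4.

7/4

P'(t) = -3t^2 + (9/2)t - 3/2, which vanishes at t = 1/2 and t = 1.
Evaluating at the critical points and endpoints: P(-1) = 7/4, P(1/2) = -53/16, P(1) = -13/4, P(4) = -37.
The maximum over the interval is 7/4, attained at t = -1.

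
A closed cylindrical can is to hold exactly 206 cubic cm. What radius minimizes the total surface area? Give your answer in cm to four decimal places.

With radius r and height h, πr²h = 206 so h = 206/(πr²), and S(r) = 2πr² + 2πrh = 2πr² + 2·206/r.
S'(r) = 4πr − 2·206/r² = 0 ⇒ r³ = 206/(2π), so r ≈ 3.2006 and h = 2r ≈ 6.4012.
S''(r) = 4π + 4·206/r³ > 0, so this is the minimum; S ≈ 193.0898.

3.2006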